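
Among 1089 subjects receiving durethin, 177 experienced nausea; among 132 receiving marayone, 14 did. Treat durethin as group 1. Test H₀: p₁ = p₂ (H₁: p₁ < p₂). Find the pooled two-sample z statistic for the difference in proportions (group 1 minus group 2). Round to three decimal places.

z = 1.687

p̂₁ = 177/1089 = 0.16253, p̂₂ = 14/132 = 0.10606.
Pooled p̂ = (177+14)/(1089+132) = 191/1221 = 0.15643.
SE = √(p̂(1−p̂)(1/n₁+1/n₂)) = √(0.15643·0.84357·0.00849403) = √(0.00112086) = 0.03348.
z = (0.16253 − 0.10606)/0.03348 = 0.05647/0.03348 = 1.687.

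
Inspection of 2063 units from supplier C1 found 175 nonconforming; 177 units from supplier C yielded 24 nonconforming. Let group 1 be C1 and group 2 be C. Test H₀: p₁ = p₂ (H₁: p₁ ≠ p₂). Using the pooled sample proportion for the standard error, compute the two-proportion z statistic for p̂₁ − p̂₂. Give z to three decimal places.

z = -2.278

p̂₁ = 175/2063 = 0.08483, p̂₂ = 24/177 = 0.13559.
Pooled p̂ = (175+24)/(2063+177) = 199/2240 = 0.08884.
SE = √(p̂(1−p̂)(1/n₁+1/n₂)) = √(0.08884·0.91116·0.00613445) = √(0.000496564) = 0.02228.
z = (0.08483 − 0.13559)/0.02228 = -0.05076/0.02228 = -2.278.
Two-sided p-value ≈ 2·Φ(−2.278) = 0.0227.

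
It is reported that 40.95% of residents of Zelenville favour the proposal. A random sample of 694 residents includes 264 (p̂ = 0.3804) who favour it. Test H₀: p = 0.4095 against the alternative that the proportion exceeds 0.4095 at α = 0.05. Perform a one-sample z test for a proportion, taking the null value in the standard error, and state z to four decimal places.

z = -1.5588

p̂ = 264/694 = 0.380403.
SE = √(p₀(1−p₀)/n) = √(0.24181/694) = 0.018666.
z = (0.380403 − 0.4095)/0.018666 = -0.029097/0.018666 = -1.5588.
p-value = P(Z > -1.559) ≈ 0.9405. With α = 0.05, fail to reject H₀.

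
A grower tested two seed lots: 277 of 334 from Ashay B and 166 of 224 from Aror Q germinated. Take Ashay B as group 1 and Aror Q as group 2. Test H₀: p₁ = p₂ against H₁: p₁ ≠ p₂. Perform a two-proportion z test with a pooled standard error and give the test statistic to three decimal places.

z = 2.527

p̂₁ = 277/334 ≈ 0.82934, p̂₂ = 166/224 ≈ 0.74107.
Pooled p̂ = (277+166)/(334+224) = 443/558 = 0.79391.
SE = √(0.163619 × 0.0074583) = 0.03493.
z = (0.82934 − 0.74107)/0.03493 = 0.08827/0.03493 = 2.527.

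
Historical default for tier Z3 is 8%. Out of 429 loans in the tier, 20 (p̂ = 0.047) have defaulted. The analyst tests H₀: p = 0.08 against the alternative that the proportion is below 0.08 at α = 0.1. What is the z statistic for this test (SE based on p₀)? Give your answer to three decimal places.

p̂ = 20/429 ≈ 0.04662.
SE = √(p₀(1−p₀)/n) = √(0.0736/429) = 0.01310.
z = (0.04662 − 0.08)/0.01310 = -0.03338/0.01310 = -2.548.
p-value = P(Z < -2.548) ≈ 0.0054, so at α = 0.1 we reject H₀.

z = -2.548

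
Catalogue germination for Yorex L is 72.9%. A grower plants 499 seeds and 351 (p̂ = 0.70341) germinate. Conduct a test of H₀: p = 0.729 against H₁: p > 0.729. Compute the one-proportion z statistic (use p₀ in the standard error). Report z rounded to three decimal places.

z = -1.286

p̂ = 351/499 ≈ 0.70341.
SE = √(p₀(1−p₀)/n) = √(0.19756/499) = 0.01990.
z = (0.70341 − 0.729)/0.01990 = -0.02559/0.01990 = -1.286.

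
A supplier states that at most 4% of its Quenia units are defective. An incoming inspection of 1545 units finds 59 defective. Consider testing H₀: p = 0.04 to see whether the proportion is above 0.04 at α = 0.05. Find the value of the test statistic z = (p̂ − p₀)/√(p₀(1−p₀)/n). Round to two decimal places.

p̂ = 59/1545 ≈ 0.0382.
Under H₀, SE = √(0.04·0.96/1545) = √(2.48544e-05) = 0.0050.
z = (0.0382 − 0.04)/0.0050 = -0.0018/0.0050 = -0.36.
p-value = P(Z > -0.364) ≈ 0.6419. With α = 0.05, fail to reject H₀.

z = -0.36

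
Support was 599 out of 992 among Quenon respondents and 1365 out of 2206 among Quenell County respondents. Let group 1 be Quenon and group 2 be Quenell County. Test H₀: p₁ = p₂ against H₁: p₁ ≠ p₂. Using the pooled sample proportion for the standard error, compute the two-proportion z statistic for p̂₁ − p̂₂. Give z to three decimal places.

p̂₁ = 599/992 ≈ 0.60383, p̂₂ = 1365/2206 ≈ 0.61877.
Pooled p̂ = (599+1365)/(992+2206) = 1964/3198 = 0.61413.
SE = √(0.236973 × 0.00146137) = 0.01861.
z = (0.60383 − 0.61877)/0.01861 = -0.01494/0.01861 = -0.803.

z = -0.803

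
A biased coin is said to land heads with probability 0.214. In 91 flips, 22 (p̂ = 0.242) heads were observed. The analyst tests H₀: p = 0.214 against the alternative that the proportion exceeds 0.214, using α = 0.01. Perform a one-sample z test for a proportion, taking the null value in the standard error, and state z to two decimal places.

z = 0.65

p̂ = 22/91 = 0.2418.
Standard error under H₀: √(0.214×0.786/91) = 0.0430.
z = (0.2418 − 0.214)/0.0430 = 0.0278/0.0430 = 0.65.
p-value = P(Z > 0.646) ≈ 0.2593, so at α = 0.01 we fail to reject H₀.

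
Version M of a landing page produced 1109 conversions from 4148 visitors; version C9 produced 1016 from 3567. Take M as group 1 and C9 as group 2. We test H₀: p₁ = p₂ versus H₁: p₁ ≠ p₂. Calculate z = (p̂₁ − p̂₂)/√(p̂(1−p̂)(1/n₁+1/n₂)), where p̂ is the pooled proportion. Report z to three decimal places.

p̂₁ = 1109/4148 ≈ 0.26736, p̂₂ = 1016/3567 ≈ 0.28483.
Pooled p̂ = (1109+1016)/(4148+3567) = 2125/7715 = 0.27544.
SE = √(0.199572 × 0.000521428) = 0.01020.
z = (0.26736 − 0.28483)/0.01020 = -0.01747/0.01020 = -1.713.

z = -1.713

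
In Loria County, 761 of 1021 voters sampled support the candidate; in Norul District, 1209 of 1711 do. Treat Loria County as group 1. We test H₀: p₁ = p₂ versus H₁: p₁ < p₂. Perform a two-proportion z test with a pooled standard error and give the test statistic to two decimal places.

z = 2.18

p̂₁ = 761/1021 ≈ 0.74535, p̂₂ = 1209/1711 ≈ 0.70660.
Pooled p̂ = (761+1209)/(1021+1711) = 1970/2732 = 0.72108.
SE = √(0.201122 × 0.00156389) = 0.01774.
z = (0.74535 − 0.70660)/0.01774 = 0.03875/0.01774 = 2.18.
p-value = P(Z < 2.185) ≈ 0.9855.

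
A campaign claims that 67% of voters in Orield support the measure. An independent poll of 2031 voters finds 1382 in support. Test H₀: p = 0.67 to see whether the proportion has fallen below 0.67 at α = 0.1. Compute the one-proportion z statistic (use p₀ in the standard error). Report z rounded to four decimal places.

p̂ = 1382/2031 ≈ 0.680453.
Standard error under H₀: √(0.67×0.33/2031) = 0.010434.
z = (0.680453 − 0.67)/0.010434 = 0.010453/0.010434 = 1.0018.
p-value = P(Z < 1.002) ≈ 0.8418; since p > α = 0.1, fail to reject H₀.

z = 1.0018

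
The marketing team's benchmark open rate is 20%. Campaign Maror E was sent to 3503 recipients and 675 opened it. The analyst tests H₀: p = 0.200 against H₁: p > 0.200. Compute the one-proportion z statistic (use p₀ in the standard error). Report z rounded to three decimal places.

p̂ = 675/3503 ≈ 0.19269.
Standard error under H₀: √(0.2×0.8/3503) = 0.00676.
z = (0.19269 − 0.2)/0.00676 = -0.00731/0.00676 = -1.081.
p-value = P(Z > -1.081) ≈ 0.8602.

z = -1.081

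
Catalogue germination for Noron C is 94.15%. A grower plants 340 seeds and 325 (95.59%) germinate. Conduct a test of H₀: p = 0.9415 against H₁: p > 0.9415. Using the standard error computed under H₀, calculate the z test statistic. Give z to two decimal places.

z = 1.13

p̂ = 325/340 = 0.9559.
SE = √(p₀(1−p₀)/n) = √(0.055078/340) = 0.0127.
z = (0.9559 − 0.9415)/0.0127 = 0.0144/0.0127 = 1.13.
p-value = P(Z > 1.130) ≈ 0.1292.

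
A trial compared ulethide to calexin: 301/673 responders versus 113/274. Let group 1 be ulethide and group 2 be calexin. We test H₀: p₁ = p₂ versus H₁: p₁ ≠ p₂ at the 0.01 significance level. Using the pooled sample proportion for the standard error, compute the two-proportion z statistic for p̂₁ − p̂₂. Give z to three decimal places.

p̂₁ = 301/673 ≈ 0.44725, p̂₂ = 113/274 ≈ 0.41241.
Pooled p̂ = (301+113)/(673+274) = 414/947 = 0.43717.
SE = √(p̂(1−p̂)(1/n₁+1/n₂)) = √(0.43717·0.56283·0.00513552) = √(0.00126361) = 0.03555.
z = (0.44725 − 0.41241)/0.03555 = 0.03484/0.03555 = 0.980.
Two-sided p-value ≈ 2·Φ(−0.980) = 0.3270. With α = 0.01, fail to reject H₀.

z = 0.980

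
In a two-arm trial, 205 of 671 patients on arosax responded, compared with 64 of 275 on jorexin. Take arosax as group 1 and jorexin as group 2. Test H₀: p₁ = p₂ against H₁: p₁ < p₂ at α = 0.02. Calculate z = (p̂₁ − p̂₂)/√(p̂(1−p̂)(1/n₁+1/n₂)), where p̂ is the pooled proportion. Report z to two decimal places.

z = 2.25

p̂₁ = 205/671 ≈ 0.3055, p̂₂ = 64/275 ≈ 0.2327.
Pooled p̂ = (205+64)/(671+275) = 269/946 = 0.2844.
SE = √(p̂(1−p̂)(1/n₁+1/n₂)) = √(0.2844·0.7156·0.00512668) = √(0.00104326) = 0.0323.
z = (0.3055 − 0.2327)/0.0323 = 0.0728/0.0323 = 2.25.
p-value = P(Z < 2.253) ≈ 0.9879. With α = 0.02, fail to reject H₀.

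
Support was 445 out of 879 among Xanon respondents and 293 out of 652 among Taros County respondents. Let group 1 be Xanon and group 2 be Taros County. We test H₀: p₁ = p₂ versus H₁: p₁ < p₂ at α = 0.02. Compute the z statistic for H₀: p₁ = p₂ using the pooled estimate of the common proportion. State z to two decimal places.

p̂₁ = 445/879 = 0.50626, p̂₂ = 293/652 = 0.44939.
Pooled p̂ = (445+293)/(879+652) = 738/1531 = 0.48204.
SE = √(0.249677 × 0.0026714) = 0.02583.
z = (0.50626 − 0.44939)/0.02583 = 0.05687/0.02583 = 2.20.
p-value = P(Z < 2.202) ≈ 0.9862. With α = 0.02, fail to reject H₀.

z = 2.20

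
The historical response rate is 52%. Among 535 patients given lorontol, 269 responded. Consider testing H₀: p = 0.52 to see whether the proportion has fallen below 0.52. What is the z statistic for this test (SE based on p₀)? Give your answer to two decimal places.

p̂ = 269/535 = 0.5028.
SE = √(p₀(1−p₀)/n) = √(0.2496/535) = 0.0216.
z = (0.5028 − 0.52)/0.0216 = -0.0172/0.0216 = -0.80.

z = -0.80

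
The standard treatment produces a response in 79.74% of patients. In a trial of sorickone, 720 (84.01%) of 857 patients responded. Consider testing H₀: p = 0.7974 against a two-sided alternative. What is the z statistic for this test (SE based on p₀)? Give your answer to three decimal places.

z = 3.113

p̂ = 720/857 = 0.84014.
Under H₀, SE = √(0.7974·0.2026/857) = √(0.00018851) = 0.01373.
z = (0.84014 − 0.7974)/0.01373 = 0.04274/0.01373 = 3.113.
Two-sided p-value ≈ 2·Φ(−3.113) = 0.0019.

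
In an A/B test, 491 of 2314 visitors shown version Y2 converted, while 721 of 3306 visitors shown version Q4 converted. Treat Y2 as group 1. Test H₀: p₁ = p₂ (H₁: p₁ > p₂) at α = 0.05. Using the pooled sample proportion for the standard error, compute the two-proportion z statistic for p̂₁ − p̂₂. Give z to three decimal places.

p̂₁ = 491/2314 ≈ 0.21219, p̂₂ = 721/3306 ≈ 0.21809.
Pooled p̂ = (491+721)/(2314+3306) = 1212/5620 = 0.21566.
SE = √(p̂(1−p̂)(1/n₁+1/n₂)) = √(0.21566·0.78434·0.000734632) = √(0.000124263) = 0.01115.
z = (0.21219 − 0.21809)/0.01115 = -0.00590/0.01115 = -0.529.
p-value = P(Z > -0.529) ≈ 0.7017; since p > α = 0.05, fail to reject H₀.

z = -0.529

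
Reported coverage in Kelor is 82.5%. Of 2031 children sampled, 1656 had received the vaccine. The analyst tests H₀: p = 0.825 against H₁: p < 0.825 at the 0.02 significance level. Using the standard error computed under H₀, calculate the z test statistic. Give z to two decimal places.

p̂ = 1656/2031 = 0.8154.
Standard error under H₀: √(0.825×0.175/2031) = 0.0084.
z = (0.8154 − 0.825)/0.0084 = -0.0096/0.0084 = -1.14.
p-value = P(Z < -1.143) ≈ 0.1265; since p > α = 0.02, fail to reject H₀.

z = -1.14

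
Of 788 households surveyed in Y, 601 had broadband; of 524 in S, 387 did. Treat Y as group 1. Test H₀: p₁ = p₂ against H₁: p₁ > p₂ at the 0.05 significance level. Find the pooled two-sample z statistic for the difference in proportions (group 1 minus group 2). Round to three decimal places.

p̂₁ = 601/788 ≈ 0.76269, p̂₂ = 387/524 ≈ 0.73855.
Pooled p̂ = (601+387)/(788+524) = 988/1312 = 0.75305.
SE = √(p̂(1−p̂)(1/n₁+1/n₂)) = √(0.75305·0.24695·0.00317743) = √(0.000590895) = 0.02431.
z = (0.76269 − 0.73855)/0.02431 = 0.02414/0.02431 = 0.993.
p-value = P(Z > 0.993) ≈ 0.1603; since p > α = 0.05, fail to reject H₀.

z = 0.993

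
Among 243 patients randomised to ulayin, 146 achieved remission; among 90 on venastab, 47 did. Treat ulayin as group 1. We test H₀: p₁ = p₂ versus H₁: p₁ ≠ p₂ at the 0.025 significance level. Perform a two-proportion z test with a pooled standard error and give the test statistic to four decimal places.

p̂₁ = 146/243 = 0.600823, p̂₂ = 47/90 = 0.522222.
Pooled p̂ = (146+47)/(243+90) = 193/333 = 0.579580.
SE = √(p̂(1−p̂)(1/n₁+1/n₂)) = √(0.579580·0.420420·0.0152263) = √(0.00371016) = 0.060911.
z = (0.600823 − 0.522222)/0.060911 = 0.078601/0.060911 = 1.2904.
Two-sided p-value ≈ 2·Φ(−1.290) = 0.1969. With α = 0.025, fail to reject H₀.

z = 1.2904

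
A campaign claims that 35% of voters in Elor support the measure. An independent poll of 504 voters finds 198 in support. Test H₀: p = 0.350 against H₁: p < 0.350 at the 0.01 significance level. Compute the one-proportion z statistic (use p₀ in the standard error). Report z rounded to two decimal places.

z = 2.02

p̂ = 198/504 = 0.3929.
Under H₀, SE = √(0.35·0.65/504) = √(0.000451389) = 0.0212.
z = (0.3929 − 0.35)/0.0212 = 0.0429/0.0212 = 2.02.
p-value = P(Z < 2.017) ≈ 0.9782, so at α = 0.01 we fail to reject H₀.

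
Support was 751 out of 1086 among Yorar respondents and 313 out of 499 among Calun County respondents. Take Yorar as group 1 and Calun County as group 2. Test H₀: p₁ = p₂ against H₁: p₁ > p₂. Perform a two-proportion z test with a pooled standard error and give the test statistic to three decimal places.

z = 2.530

p̂₁ = 751/1086 = 0.691529, p̂₂ = 313/499 = 0.627255.
Pooled p̂ = (751+313)/(1086+499) = 1064/1585 = 0.671293.
SE = √(0.220659 × 0.00292482) = 0.025404.
z = (0.691529 − 0.627255)/0.025404 = 0.064274/0.025404 = 2.530.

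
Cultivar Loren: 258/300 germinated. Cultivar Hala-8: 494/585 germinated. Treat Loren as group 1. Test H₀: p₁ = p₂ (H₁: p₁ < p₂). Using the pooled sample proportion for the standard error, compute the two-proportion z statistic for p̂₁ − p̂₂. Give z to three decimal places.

z = 0.613

p̂₁ = 258/300 ≈ 0.86000, p̂₂ = 494/585 ≈ 0.84444.
Pooled p̂ = (258+494)/(300+585) = 752/885 = 0.84972.
SE = √(0.127698 × 0.00504274) = 0.02538.
z = (0.86000 − 0.84444)/0.02538 = 0.01556/0.02538 = 0.613.
p-value = P(Z < 0.613) ≈ 0.7301.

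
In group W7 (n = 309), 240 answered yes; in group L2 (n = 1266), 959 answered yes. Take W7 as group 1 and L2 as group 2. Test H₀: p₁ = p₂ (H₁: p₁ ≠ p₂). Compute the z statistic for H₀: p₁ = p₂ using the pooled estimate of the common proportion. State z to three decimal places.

p̂₁ = 240/309 = 0.77670, p̂₂ = 959/1266 = 0.75750.
Pooled p̂ = (240+959)/(309+1266) = 1199/1575 = 0.76127.
SE = √(0.181738 × 0.00402614) = 0.02705.
z = (0.77670 − 0.75750)/0.02705 = 0.01920/0.02705 = 0.710.
p-value = 2·P(Z > 0.710) ≈ 0.4779.

z = 0.710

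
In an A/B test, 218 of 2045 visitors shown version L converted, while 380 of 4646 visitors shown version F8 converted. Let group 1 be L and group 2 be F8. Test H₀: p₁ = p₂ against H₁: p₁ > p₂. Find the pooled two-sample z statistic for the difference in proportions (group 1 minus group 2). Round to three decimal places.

p̂₁ = 218/2045 = 0.10660, p̂₂ = 380/4646 = 0.08179.
Pooled p̂ = (218+380)/(2045+4646) = 598/6691 = 0.08937.
SE = √(0.0813861 × 0.000704236) = 0.00757.
z = (0.10660 − 0.08179)/0.00757 = 0.02481/0.00757 = 3.277.

z = 3.277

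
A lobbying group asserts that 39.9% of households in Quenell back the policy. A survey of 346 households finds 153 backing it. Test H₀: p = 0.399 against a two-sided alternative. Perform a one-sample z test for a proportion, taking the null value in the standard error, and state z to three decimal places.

p̂ = 153/346 ≈ 0.44220.
SE = √(p₀(1−p₀)/n) = √(0.2398/346) = 0.02633.
z = (0.44220 − 0.399)/0.02633 = 0.04320/0.02633 = 1.641.

z = 1.641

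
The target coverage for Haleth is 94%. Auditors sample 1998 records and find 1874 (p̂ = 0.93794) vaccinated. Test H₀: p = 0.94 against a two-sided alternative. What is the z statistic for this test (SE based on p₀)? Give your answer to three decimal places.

z = -0.388

p̂ = 1874/1998 = 0.93794.
Standard error under H₀: √(0.94×0.06/1998) = 0.00531.
z = (0.93794 − 0.94)/0.00531 = -0.00206/0.00531 = -0.388.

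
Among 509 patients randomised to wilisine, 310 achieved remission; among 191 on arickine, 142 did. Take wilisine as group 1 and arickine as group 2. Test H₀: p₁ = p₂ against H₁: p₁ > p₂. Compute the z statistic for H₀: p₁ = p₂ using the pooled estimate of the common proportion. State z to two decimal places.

z = -3.31

p̂₁ = 310/509 = 0.6090, p̂₂ = 142/191 = 0.7435.
Pooled p̂ = (310+142)/(509+191) = 452/700 = 0.6457.
SE = √(0.228767 × 0.00720024) = 0.0406.
z = (0.6090 − 0.7435)/0.0406 = -0.1345/0.0406 = -3.31.
p-value = P(Z > -3.312) ≈ 0.9995.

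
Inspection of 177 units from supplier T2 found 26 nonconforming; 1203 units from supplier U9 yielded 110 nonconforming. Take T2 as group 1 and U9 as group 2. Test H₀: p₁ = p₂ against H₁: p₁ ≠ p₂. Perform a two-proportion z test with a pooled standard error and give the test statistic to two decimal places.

z = 2.31

p̂₁ = 26/177 ≈ 0.1469, p̂₂ = 110/1203 ≈ 0.0914.
Pooled p̂ = (26+110)/(177+1203) = 136/1380 = 0.0986.
SE = √(0.0888385 × 0.00648097) = 0.0240.
z = (0.1469 − 0.0914)/0.0240 = 0.0555/0.0240 = 2.31.
Two-sided p-value ≈ 2·Φ(−2.311) = 0.0208.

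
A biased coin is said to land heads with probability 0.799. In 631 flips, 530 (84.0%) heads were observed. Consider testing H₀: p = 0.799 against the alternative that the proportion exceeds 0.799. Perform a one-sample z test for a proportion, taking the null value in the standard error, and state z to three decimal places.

z = 2.566

p̂ = 530/631 = 0.839937.
Standard error under H₀: √(0.799×0.201/631) = 0.015954.
z = (0.839937 − 0.799)/0.015954 = 0.040937/0.015954 = 2.566.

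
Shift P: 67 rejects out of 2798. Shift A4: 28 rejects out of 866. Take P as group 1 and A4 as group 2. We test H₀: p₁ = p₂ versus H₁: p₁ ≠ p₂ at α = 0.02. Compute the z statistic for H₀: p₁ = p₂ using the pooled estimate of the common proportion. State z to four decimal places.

p̂₁ = 67/2798 ≈ 0.023946, p̂₂ = 28/866 ≈ 0.032333.
Pooled p̂ = (67+28)/(2798+866) = 95/3664 = 0.025928.
SE = √(p̂(1−p̂)(1/n₁+1/n₂)) = √(0.025928·0.974072·0.00151213) = √(3.81899e-05) = 0.006180.
z = (0.023946 − 0.032333)/0.006180 = -0.008387/0.006180 = -1.3571.
Two-sided p-value ≈ 2·Φ(−1.357) = 0.1747; since p > α = 0.02, fail to reject H₀.

z = -1.3571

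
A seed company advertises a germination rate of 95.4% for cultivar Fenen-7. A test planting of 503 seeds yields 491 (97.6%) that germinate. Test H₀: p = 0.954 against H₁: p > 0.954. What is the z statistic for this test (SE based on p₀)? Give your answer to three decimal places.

p̂ = 491/503 ≈ 0.976143.
Under H₀, SE = √(0.954·0.046/503) = √(8.72445e-05) = 0.009340.
z = (0.976143 − 0.954)/0.009340 = 0.022143/0.009340 = 2.371.

z = 2.371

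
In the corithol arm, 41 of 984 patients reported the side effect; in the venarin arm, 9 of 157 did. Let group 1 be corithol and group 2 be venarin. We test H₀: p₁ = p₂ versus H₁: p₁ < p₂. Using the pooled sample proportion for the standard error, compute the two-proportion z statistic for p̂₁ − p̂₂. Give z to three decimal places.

z = -0.890

p̂₁ = 41/984 = 0.04167, p̂₂ = 9/157 = 0.05732.
Pooled p̂ = (41+9)/(984+157) = 50/1141 = 0.04382.
SE = √(p̂(1−p̂)(1/n₁+1/n₂)) = √(0.04382·0.95618·0.00738569) = √(0.000309467) = 0.01759.
z = (0.04167 − 0.05732)/0.01759 = -0.01565/0.01759 = -0.890.
p-value = P(Z < -0.890) ≈ 0.1867.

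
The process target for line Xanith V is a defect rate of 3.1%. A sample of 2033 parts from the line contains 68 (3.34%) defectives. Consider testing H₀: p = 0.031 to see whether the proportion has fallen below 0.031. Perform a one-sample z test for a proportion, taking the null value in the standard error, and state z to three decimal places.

z = 0.637

p̂ = 68/2033 = 0.033448.
Under H₀, SE = √(0.031·0.969/2033) = √(1.47757e-05) = 0.003844.
z = (0.033448 − 0.031)/0.003844 = 0.002448/0.003844 = 0.637.
p-value = P(Z < 0.637) ≈ 0.7379.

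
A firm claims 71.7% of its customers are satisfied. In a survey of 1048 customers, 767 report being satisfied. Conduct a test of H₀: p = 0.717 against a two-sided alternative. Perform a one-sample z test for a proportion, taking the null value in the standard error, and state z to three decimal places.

p̂ = 767/1048 ≈ 0.73187.
Under H₀, SE = √(0.717·0.283/1048) = √(0.000193617) = 0.01391.
z = (0.73187 − 0.717)/0.01391 = 0.01487/0.01391 = 1.069.
p-value = 2·P(Z > 1.069) ≈ 0.2852.

z = 1.069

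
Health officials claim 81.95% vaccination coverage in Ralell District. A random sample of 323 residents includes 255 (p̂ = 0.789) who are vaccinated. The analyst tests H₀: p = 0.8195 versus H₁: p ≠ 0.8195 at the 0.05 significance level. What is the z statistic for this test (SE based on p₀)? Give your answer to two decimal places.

z = -1.40

p̂ = 255/323 ≈ 0.7895.
Under H₀, SE = √(0.8195·0.1805/323) = √(0.000457956) = 0.0214.
z = (0.7895 − 0.8195)/0.0214 = -0.0300/0.0214 = -1.40.
Two-sided p-value ≈ 2·Φ(−1.403) = 0.1606, so at α = 0.05 we fail to reject H₀.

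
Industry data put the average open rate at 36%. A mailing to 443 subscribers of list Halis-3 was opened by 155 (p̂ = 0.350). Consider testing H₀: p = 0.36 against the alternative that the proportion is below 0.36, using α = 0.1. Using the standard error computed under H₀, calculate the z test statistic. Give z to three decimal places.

p̂ = 155/443 ≈ 0.34989.
SE = √(p₀(1−p₀)/n) = √(0.2304/443) = 0.02281.
z = (0.34989 − 0.36)/0.02281 = -0.01011/0.02281 = -0.443.
p-value = P(Z < -0.443) ≈ 0.3287, so at α = 0.1 we fail to reject H₀.

z = -0.443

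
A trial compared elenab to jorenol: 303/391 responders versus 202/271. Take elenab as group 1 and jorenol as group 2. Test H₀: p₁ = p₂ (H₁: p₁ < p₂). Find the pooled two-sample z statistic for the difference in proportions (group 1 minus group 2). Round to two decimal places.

z = 0.88

p̂₁ = 303/391 ≈ 0.7749, p̂₂ = 202/271 ≈ 0.7454.
Pooled p̂ = (303+202)/(391+271) = 505/662 = 0.7628.
SE = √(p̂(1−p̂)(1/n₁+1/n₂)) = √(0.7628·0.2372·0.00624758) = √(0.00113028) = 0.0336.
z = (0.7749 − 0.7454)/0.0336 = 0.0295/0.0336 = 0.88.
p-value = P(Z < 0.879) ≈ 0.8103.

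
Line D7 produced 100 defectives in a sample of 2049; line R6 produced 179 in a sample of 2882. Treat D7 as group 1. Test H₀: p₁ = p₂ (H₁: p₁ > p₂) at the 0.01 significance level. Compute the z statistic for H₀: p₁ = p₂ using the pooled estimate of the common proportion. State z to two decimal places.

p̂₁ = 100/2049 = 0.0488, p̂₂ = 179/2882 = 0.0621.
Pooled p̂ = (100+179)/(2049+2882) = 279/4931 = 0.0566.
SE = √(p̂(1−p̂)(1/n₁+1/n₂)) = √(0.0566·0.9434·0.000835024) = √(4.45731e-05) = 0.0067.
z = (0.0488 − 0.0621)/0.0067 = -0.0133/0.0067 = -1.99.
p-value = P(Z > -1.993) ≈ 0.9769, so at α = 0.01 we fail to reject H₀.

z = -1.99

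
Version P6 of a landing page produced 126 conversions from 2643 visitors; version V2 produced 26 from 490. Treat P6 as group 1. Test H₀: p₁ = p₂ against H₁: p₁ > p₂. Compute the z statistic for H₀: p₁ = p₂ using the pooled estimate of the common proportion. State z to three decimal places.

z = -0.510

p̂₁ = 126/2643 ≈ 0.04767, p̂₂ = 26/490 ≈ 0.05306.
Pooled p̂ = (126+26)/(2643+490) = 152/3133 = 0.04852.
SE = √(0.046162 × 0.00241917) = 0.01057.
z = (0.04767 − 0.05306)/0.01057 = -0.00539/0.01057 = -0.510.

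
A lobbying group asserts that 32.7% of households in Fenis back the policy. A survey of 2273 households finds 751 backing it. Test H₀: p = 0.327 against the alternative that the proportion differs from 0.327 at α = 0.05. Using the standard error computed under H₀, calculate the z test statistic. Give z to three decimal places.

p̂ = 751/2273 ≈ 0.33040.
Under H₀, SE = √(0.327·0.673/2273) = √(9.68196e-05) = 0.00984.
z = (0.33040 − 0.327)/0.00984 = 0.00340/0.00984 = 0.346.
p-value = 2·P(Z > 0.346) ≈ 0.7297; since p > α = 0.05, fail to reject H₀.

z = 0.346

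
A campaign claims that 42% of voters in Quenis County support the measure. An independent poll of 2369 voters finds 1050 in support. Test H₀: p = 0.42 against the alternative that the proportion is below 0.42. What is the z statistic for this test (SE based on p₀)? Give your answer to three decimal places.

p̂ = 1050/2369 = 0.44322.
Standard error under H₀: √(0.42×0.58/2369) = 0.01014.
z = (0.44322 − 0.42)/0.01014 = 0.02322/0.01014 = 2.290.
p-value = P(Z < 2.290) ≈ 0.9890.

z = 2.290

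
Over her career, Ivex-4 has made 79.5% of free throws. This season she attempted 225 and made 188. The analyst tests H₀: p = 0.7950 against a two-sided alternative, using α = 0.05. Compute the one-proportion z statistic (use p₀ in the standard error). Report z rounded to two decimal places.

p̂ = 188/225 = 0.8356.
Standard error under H₀: √(0.795×0.205/225) = 0.0269.
z = (0.8356 − 0.795)/0.0269 = 0.0406/0.0269 = 1.51.
Two-sided p-value ≈ 2·Φ(−1.507) = 0.1318, so at α = 0.05 we fail to reject H₀.

z = 1.51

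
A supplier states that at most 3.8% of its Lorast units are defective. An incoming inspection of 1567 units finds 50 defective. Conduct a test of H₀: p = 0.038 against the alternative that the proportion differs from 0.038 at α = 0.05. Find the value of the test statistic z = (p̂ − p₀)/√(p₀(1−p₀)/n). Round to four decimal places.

z = -1.2613

p̂ = 50/1567 ≈ 0.031908.
SE = √(p₀(1−p₀)/n) = √(0.036556/1567) = 0.004830.
z = (0.031908 − 0.038)/0.004830 = -0.006092/0.004830 = -1.2613.
Two-sided p-value ≈ 2·Φ(−1.261) = 0.2072. With α = 0.05, fail to reject H₀.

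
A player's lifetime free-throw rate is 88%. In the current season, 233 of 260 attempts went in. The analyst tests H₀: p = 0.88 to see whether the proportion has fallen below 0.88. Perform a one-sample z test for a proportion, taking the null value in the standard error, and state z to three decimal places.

z = 0.802

p̂ = 233/260 ≈ 0.896154.
Standard error under H₀: √(0.88×0.12/260) = 0.020153.
z = (0.896154 − 0.88)/0.020153 = 0.016154/0.020153 = 0.802.
p-value = P(Z < 0.802) ≈ 0.7886.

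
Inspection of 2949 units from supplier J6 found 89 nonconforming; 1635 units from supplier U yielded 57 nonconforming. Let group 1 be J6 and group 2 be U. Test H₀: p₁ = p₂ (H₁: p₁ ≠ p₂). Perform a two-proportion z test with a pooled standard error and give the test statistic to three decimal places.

z = -0.865

p̂₁ = 89/2949 ≈ 0.03018, p̂₂ = 57/1635 ≈ 0.03486.
Pooled p̂ = (89+57)/(2949+1635) = 146/4584 = 0.03185.
SE = √(0.0308355 × 0.000950719) = 0.00541.
z = (0.03018 − 0.03486)/0.00541 = -0.00468/0.00541 = -0.865.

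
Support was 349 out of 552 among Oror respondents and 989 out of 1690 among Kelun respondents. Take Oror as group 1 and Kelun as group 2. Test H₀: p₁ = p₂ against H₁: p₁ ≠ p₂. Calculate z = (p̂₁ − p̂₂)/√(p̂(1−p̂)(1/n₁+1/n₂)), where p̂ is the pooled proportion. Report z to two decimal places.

z = 1.96

p̂₁ = 349/552 ≈ 0.6322, p̂₂ = 989/1690 ≈ 0.5852.
Pooled p̂ = (349+989)/(552+1690) = 1338/2242 = 0.5968.
SE = √(p̂(1−p̂)(1/n₁+1/n₂)) = √(0.5968·0.4032·0.00240331) = √(0.000578313) = 0.0240.
z = (0.6322 − 0.5852)/0.0240 = 0.0470/0.0240 = 1.96.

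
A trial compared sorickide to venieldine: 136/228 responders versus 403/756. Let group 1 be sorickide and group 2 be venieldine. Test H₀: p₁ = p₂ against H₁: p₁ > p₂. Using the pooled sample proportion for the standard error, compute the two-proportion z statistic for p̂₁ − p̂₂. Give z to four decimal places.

p̂₁ = 136/228 ≈ 0.596491, p̂₂ = 403/756 ≈ 0.533069.
Pooled p̂ = (136+403)/(228+756) = 539/984 = 0.547764.
SE = √(p̂(1−p̂)(1/n₁+1/n₂)) = √(0.547764·0.452236·0.00570872) = √(0.00141416) = 0.037605.
z = (0.596491 − 0.533069)/0.037605 = 0.063422/0.037605 = 1.6865.
p-value = P(Z > 1.687) ≈ 0.0458.

z = 1.6865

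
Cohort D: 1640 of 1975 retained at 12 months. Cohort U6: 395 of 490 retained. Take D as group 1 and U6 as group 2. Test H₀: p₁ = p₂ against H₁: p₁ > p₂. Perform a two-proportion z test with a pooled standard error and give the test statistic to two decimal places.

p̂₁ = 1640/1975 ≈ 0.8304, p̂₂ = 395/490 ≈ 0.8061.
Pooled p̂ = (1640+395)/(1975+490) = 2035/2465 = 0.8256.
SE = √(0.144012 × 0.00254715) = 0.0192.
z = (0.8304 − 0.8061)/0.0192 = 0.0243/0.0192 = 1.27.
p-value = P(Z > 1.267) ≈ 0.1027.

z = 1.27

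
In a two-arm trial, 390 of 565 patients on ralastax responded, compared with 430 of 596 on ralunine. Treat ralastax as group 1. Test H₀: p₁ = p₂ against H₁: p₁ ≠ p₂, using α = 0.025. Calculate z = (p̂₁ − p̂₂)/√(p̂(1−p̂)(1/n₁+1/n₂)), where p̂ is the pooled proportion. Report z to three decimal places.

p̂₁ = 390/565 = 0.69027, p̂₂ = 430/596 = 0.72148.
Pooled p̂ = (390+430)/(565+596) = 820/1161 = 0.70629.
SE = √(p̂(1−p̂)(1/n₁+1/n₂)) = √(0.70629·0.29371·0.00344776) = √(0.000715223) = 0.02674.
z = (0.69027 − 0.72148)/0.02674 = -0.03121/0.02674 = -1.167.
Two-sided p-value ≈ 2·Φ(−1.167) = 0.2432; since p > α = 0.025, fail to reject H₀.

z = -1.167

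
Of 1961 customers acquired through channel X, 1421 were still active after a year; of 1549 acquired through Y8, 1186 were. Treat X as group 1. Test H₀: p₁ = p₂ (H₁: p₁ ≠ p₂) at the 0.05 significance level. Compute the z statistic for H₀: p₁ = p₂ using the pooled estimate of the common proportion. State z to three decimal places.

z = -2.761

p̂₁ = 1421/1961 ≈ 0.72463, p̂₂ = 1186/1549 ≈ 0.76566.
Pooled p̂ = (1421+1186)/(1961+1549) = 2607/3510 = 0.74274.
SE = √(0.19108 × 0.00115552) = 0.01486.
z = (0.72463 − 0.76566)/0.01486 = -0.04103/0.01486 = -2.761.
Two-sided p-value ≈ 2·Φ(−2.761) = 0.0058, so at α = 0.05 we reject H₀.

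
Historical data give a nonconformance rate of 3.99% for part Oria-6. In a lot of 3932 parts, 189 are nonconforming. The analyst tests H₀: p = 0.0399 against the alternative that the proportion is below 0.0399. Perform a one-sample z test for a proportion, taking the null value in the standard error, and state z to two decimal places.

z = 2.62

p̂ = 189/3932 ≈ 0.04807.
Standard error under H₀: √(0.0399×0.9601/3932) = 0.00312.
z = (0.04807 − 0.0399)/0.00312 = 0.00817/0.00312 = 2.62.
p-value = P(Z < 2.617) ≈ 0.9956.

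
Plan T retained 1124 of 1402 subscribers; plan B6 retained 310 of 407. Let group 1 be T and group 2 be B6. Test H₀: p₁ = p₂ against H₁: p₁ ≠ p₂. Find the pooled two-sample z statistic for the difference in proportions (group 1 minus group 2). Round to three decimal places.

z = 1.754

p̂₁ = 1124/1402 = 0.801712, p̂₂ = 310/407 = 0.761671.
Pooled p̂ = (1124+310)/(1402+407) = 1434/1809 = 0.792703.
SE = √(0.164325 × 0.00317027) = 0.022824.
z = (0.801712 − 0.761671)/0.022824 = 0.040041/0.022824 = 1.754.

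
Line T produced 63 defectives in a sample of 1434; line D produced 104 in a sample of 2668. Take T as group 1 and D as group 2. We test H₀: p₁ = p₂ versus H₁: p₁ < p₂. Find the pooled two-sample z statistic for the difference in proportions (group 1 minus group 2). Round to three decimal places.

z = 0.765

p̂₁ = 63/1434 ≈ 0.04393, p̂₂ = 104/2668 ≈ 0.03898.
Pooled p̂ = (63+104)/(1434+2668) = 167/4102 = 0.04071.
SE = √(0.0390544 × 0.00107216) = 0.00647.
z = (0.04393 − 0.03898)/0.00647 = 0.00495/0.00647 = 0.765.
p-value = P(Z < 0.765) ≈ 0.7780.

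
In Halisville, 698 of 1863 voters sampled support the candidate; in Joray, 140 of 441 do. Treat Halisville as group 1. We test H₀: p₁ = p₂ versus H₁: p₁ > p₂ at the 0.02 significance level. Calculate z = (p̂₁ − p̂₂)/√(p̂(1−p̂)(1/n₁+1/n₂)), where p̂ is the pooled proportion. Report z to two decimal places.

z = 2.25

p̂₁ = 698/1863 = 0.374665, p̂₂ = 140/441 = 0.317460.
Pooled p̂ = (698+140)/(1863+441) = 838/2304 = 0.363715.
SE = √(0.231426 × 0.00280434) = 0.025475.
z = (0.374665 − 0.317460)/0.025475 = 0.057205/0.025475 = 2.25.
p-value = P(Z > 2.245) ≈ 0.0124, so at α = 0.02 we reject H₀.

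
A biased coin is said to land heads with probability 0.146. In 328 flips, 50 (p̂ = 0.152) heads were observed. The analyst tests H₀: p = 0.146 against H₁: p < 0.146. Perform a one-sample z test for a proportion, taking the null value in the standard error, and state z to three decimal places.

p̂ = 50/328 = 0.15244.
Standard error under H₀: √(0.146×0.854/328) = 0.01950.
z = (0.15244 − 0.146)/0.01950 = 0.00644/0.01950 = 0.330.
p-value = P(Z < 0.330) ≈ 0.6294.

z = 0.330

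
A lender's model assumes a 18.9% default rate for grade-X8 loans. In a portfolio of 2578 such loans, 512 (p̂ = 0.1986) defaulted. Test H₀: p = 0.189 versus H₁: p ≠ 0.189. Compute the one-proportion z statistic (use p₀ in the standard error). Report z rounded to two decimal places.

p̂ = 512/2578 = 0.1986.
SE = √(p₀(1−p₀)/n) = √(0.15328/2578) = 0.0077.
z = (0.1986 − 0.189)/0.0077 = 0.0096/0.0077 = 1.25.

z = 1.25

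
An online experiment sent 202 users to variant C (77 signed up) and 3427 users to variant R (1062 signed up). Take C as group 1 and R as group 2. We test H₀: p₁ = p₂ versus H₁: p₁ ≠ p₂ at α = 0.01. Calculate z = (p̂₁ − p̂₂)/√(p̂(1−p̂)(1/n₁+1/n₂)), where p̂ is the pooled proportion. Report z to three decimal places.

z = 2.122

p̂₁ = 77/202 ≈ 0.38119, p̂₂ = 1062/3427 ≈ 0.30989.
Pooled p̂ = (77+1062)/(202+3427) = 1139/3629 = 0.31386.
SE = √(0.215352 × 0.0052423) = 0.03360.
z = (0.38119 − 0.30989)/0.03360 = 0.07130/0.03360 = 2.122.
Two-sided p-value ≈ 2·Φ(−2.122) = 0.0338, so at α = 0.01 we fail to reject H₀.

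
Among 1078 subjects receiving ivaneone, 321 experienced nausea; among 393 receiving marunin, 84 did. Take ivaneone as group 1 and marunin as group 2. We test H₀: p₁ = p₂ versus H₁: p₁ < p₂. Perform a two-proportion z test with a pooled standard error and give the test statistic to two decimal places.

z = 3.19

p̂₁ = 321/1078 = 0.29777, p̂₂ = 84/393 = 0.21374.
Pooled p̂ = (321+84)/(1078+393) = 405/1471 = 0.27532.
SE = √(0.19952 × 0.00347217) = 0.02632.
z = (0.29777 − 0.21374)/0.02632 = 0.08403/0.02632 = 3.19.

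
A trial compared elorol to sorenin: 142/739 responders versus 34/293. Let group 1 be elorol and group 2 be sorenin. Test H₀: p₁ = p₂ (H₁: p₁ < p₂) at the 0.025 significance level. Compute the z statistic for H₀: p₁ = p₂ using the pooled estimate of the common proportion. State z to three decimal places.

p̂₁ = 142/739 = 0.19215, p̂₂ = 34/293 = 0.11604.
Pooled p̂ = (142+34)/(739+293) = 176/1032 = 0.17054.
SE = √(p̂(1−p̂)(1/n₁+1/n₂)) = √(0.17054·0.82946·0.00476615) = √(0.000674209) = 0.02597.
z = (0.19215 − 0.11604)/0.02597 = 0.07611/0.02597 = 2.931.
p-value = P(Z < 2.931) ≈ 0.9983, so at α = 0.025 we fail to reject H₀.

z = 2.931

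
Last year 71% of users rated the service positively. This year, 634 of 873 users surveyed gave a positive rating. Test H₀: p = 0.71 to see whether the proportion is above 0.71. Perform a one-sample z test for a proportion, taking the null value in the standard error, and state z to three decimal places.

z = 1.057

p̂ = 634/873 ≈ 0.72623.
Standard error under H₀: √(0.71×0.29/873) = 0.01536.
z = (0.72623 − 0.71)/0.01536 = 0.01623/0.01536 = 1.057.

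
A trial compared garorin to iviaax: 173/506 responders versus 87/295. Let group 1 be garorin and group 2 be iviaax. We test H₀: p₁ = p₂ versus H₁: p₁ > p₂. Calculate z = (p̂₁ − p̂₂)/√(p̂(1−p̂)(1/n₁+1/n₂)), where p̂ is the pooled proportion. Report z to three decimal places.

p̂₁ = 173/506 = 0.34190, p̂₂ = 87/295 = 0.29492.
Pooled p̂ = (173+87)/(506+295) = 260/801 = 0.32459.
SE = √(0.219233 × 0.00536612) = 0.03430.
z = (0.34190 − 0.29492)/0.03430 = 0.04698/0.03430 = 1.370.
p-value = P(Z > 1.370) ≈ 0.0854.

z = 1.370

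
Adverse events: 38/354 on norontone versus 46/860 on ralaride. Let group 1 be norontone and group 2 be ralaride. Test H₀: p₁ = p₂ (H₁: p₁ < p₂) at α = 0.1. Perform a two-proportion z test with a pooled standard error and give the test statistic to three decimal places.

z = 3.361

p̂₁ = 38/354 ≈ 0.107345, p̂₂ = 46/860 ≈ 0.053488.
Pooled p̂ = (38+46)/(354+860) = 84/1214 = 0.069193.
SE = √(0.0644051 × 0.00398765) = 0.016026.
z = (0.107345 − 0.053488)/0.016026 = 0.053857/0.016026 = 3.361.
p-value = P(Z < 3.361) ≈ 0.9996, so at α = 0.1 we fail to reject H₀.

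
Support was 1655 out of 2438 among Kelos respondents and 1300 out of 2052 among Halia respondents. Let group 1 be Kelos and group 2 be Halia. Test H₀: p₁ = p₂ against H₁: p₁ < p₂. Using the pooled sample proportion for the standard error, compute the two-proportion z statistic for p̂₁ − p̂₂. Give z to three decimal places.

p̂₁ = 1655/2438 ≈ 0.678835, p̂₂ = 1300/2052 ≈ 0.633528.
Pooled p̂ = (1655+1300)/(2438+2052) = 2955/4490 = 0.658129.
SE = √(p̂(1−p̂)(1/n₁+1/n₂)) = √(0.658129·0.341871·0.000897502) = √(0.000201934) = 0.014210.
z = (0.678835 − 0.633528)/0.014210 = 0.045307/0.014210 = 3.188.

z = 3.188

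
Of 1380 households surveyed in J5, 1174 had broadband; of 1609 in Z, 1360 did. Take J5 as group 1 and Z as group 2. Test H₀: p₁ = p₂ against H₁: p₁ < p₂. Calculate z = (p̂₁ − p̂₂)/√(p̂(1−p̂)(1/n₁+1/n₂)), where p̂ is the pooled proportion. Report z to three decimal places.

z = 0.416

p̂₁ = 1174/1380 = 0.850725, p̂₂ = 1360/1609 = 0.845245.
Pooled p̂ = (1174+1360)/(1380+1609) = 2534/2989 = 0.847775.
SE = √(p̂(1−p̂)(1/n₁+1/n₂)) = √(0.847775·0.152225·0.00134614) = √(0.000173723) = 0.013180.
z = (0.850725 − 0.845245)/0.013180 = 0.005480/0.013180 = 0.416.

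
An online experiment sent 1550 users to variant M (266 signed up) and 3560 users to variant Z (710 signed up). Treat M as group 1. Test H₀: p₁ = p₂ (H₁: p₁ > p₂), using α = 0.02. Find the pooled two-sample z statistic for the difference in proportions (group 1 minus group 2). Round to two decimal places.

z = -2.33

p̂₁ = 266/1550 ≈ 0.17161, p̂₂ = 710/3560 ≈ 0.19944.
Pooled p̂ = (266+710)/(1550+3560) = 976/5110 = 0.19100.
SE = √(0.154518 × 0.00092606) = 0.01196.
z = (0.17161 − 0.19944)/0.01196 = -0.02783/0.01196 = -2.33.
p-value = P(Z > -2.326) ≈ 0.9900. With α = 0.02, fail to reject H₀.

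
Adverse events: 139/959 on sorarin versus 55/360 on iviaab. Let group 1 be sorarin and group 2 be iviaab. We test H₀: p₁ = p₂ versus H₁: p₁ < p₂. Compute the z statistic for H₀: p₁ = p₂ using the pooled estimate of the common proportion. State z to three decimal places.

z = -0.358

p̂₁ = 139/959 = 0.14494, p̂₂ = 55/360 = 0.15278.
Pooled p̂ = (139+55)/(959+360) = 194/1319 = 0.14708.
SE = √(0.125448 × 0.00382053) = 0.02189.
z = (0.14494 − 0.15278)/0.02189 = -0.00784/0.02189 = -0.358.
p-value = P(Z < -0.358) ≈ 0.3602.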